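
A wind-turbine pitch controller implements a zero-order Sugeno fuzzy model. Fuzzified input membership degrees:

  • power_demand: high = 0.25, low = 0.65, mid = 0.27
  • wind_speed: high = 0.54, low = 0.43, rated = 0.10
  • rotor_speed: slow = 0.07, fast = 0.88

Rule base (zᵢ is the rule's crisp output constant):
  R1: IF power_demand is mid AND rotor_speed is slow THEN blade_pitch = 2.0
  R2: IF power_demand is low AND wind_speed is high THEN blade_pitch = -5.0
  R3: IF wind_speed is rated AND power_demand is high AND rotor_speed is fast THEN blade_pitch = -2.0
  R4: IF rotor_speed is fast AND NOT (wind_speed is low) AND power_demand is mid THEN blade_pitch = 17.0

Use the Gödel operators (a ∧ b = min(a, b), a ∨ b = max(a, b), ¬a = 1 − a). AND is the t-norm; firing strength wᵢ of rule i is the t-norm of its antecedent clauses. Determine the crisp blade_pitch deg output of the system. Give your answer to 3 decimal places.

1.867

R1 (z=2.0): mid=0.27, slow=0.07; AND[min(a, b)] → w = 0.07
R2 (z=-5.0): low=0.65, high=0.54; AND[min(a, b)] → w = 0.54
R3 (z=-2.0): rated=0.10, high=0.25, fast=0.88; AND[min(a, b)] → w = 0.10
R4 (z=17.0): fast=0.88, ¬low=1−0.43=0.57, mid=0.27; AND[min(a, b)] → w = 0.27
Weighted average = (0.07·2.0 + 0.54·-5.0 + 0.10·-2.0 + 0.27·17.0) / (0.07 + 0.54 + 0.10 + 0.27)
  = 1.8300 / 0.9800 = 1.867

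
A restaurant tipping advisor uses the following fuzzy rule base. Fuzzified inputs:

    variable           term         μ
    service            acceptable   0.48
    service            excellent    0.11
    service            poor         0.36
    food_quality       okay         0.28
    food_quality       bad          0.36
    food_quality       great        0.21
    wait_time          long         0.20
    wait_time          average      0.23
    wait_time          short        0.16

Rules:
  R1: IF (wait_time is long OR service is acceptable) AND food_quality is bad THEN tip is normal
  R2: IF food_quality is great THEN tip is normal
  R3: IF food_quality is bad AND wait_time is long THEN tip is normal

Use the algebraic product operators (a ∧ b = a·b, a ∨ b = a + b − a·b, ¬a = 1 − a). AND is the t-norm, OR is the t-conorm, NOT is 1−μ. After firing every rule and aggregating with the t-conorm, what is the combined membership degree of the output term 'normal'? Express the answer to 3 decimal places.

R1: (long=0.20 OR acceptable=0.48) = 0.5840; AND[a·b] with bad=0.36 → w = 0.2102
R2: great=0.21 → w = 0.2100
R3: bad=0.36, long=0.20; AND[a·b] → w = 0.0720
Rules with consequent 'normal': {R1, R2, R3} → strengths 0.2102, 0.2100, 0.0720
Aggregate via t-conorm [a + b − a·b]: 0.4210

0.421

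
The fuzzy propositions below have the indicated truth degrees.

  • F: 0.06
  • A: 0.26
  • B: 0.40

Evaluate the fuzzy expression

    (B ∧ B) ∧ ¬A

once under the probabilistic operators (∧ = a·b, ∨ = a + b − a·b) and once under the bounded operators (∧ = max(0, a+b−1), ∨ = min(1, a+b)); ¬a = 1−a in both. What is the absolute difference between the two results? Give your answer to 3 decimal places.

Under probabilistic:
  B ∧ B = a·b on (0.4000, 0.4000) = 0.1600
  ¬A = 1 − 0.2600 = 0.7400
  (B ∧ B) ∧ ¬A = a·b on (0.1600, 0.7400) = 0.1184
  → value = 0.1184
Under bounded:
  B ∧ B = max(0, a+b−1) on (0.40, 0.40) = 0.00
  ¬A = 1 − 0.26 = 0.74
  (B ∧ B) ∧ ¬A = max(0, a+b−1) on (0.00, 0.74) = 0.00
  → value = 0.0000
|0.1184 − 0.0000| = 0.118

0.118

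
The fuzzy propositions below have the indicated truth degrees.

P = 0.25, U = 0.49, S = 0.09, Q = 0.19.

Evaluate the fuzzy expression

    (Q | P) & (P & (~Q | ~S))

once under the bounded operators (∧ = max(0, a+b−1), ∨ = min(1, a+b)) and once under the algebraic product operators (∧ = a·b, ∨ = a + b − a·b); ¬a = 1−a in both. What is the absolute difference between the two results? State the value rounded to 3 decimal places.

Under bounded:
  Q | P = min(1, a+b) on (0.19, 0.25) = 0.44
  ~Q = 1 − 0.19 = 0.81
  ~S = 1 − 0.09 = 0.91
  ~Q | ~S = min(1, a+b) on (0.81, 0.91) = 1.00
  P & (~Q | ~S) = max(0, a+b−1) on (0.25, 1.00) = 0.25
  (Q | P) & (P & (~Q | ~S)) = max(0, a+b−1) on (0.44, 0.25) = 0.00
  → value = 0.0000
Under algebraic product:
  Q | P = a + b − a·b on (0.1900, 0.2500) = 0.3925
  ~Q = 1 − 0.1900 = 0.8100
  ~S = 1 − 0.0900 = 0.9100
  ~Q | ~S = a + b − a·b on (0.8100, 0.9100) = 0.9829
  P & (~Q | ~S) = a·b on (0.2500, 0.9829) = 0.2457
  (Q | P) & (P & (~Q | ~S)) = a·b on (0.3925, 0.2457) = 0.0964
  → value = 0.0964
|0.0000 − 0.0964| = 0.096

0.096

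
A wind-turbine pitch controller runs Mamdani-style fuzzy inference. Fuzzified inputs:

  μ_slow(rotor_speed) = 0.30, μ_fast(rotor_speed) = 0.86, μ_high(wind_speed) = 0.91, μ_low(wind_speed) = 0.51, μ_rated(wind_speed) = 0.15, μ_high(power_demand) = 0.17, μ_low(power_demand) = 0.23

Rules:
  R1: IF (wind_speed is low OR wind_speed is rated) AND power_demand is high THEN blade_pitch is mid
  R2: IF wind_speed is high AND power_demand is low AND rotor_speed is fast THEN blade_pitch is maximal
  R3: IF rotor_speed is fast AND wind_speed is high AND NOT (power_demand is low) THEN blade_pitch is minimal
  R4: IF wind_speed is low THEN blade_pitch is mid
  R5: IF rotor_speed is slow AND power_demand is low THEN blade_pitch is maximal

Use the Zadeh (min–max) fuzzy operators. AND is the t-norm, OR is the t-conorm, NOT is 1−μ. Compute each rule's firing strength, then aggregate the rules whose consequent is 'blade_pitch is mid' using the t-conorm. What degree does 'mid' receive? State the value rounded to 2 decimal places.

R1: (low=0.51 OR rated=0.15) = 0.51; AND[min(a, b)] with high=0.17 → w = 0.17
R2: high=0.91, low=0.23, fast=0.86; AND[min(a, b)] → w = 0.23
R3: fast=0.86, high=0.91, ¬low=1−0.23=0.77; AND[min(a, b)] → w = 0.77
R4: low=0.51 → w = 0.51
R5: slow=0.30, low=0.23; AND[min(a, b)] → w = 0.23
Rules with consequent 'mid': {R1, R4} → strengths 0.17, 0.51
Aggregate via t-conorm [max(a, b)]: 0.51

0.51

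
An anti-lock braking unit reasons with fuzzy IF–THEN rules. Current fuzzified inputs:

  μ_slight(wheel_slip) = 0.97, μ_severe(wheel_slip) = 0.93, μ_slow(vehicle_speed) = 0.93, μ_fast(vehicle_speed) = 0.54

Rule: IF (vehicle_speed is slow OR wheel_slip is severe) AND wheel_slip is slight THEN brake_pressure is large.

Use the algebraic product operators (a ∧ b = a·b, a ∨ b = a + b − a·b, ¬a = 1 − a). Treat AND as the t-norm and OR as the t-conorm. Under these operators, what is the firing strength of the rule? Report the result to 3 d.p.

firing strength: (slow=0.93 OR severe=0.93) = 0.9951; AND[a·b] with slight=0.97 → w = 0.9652

0.965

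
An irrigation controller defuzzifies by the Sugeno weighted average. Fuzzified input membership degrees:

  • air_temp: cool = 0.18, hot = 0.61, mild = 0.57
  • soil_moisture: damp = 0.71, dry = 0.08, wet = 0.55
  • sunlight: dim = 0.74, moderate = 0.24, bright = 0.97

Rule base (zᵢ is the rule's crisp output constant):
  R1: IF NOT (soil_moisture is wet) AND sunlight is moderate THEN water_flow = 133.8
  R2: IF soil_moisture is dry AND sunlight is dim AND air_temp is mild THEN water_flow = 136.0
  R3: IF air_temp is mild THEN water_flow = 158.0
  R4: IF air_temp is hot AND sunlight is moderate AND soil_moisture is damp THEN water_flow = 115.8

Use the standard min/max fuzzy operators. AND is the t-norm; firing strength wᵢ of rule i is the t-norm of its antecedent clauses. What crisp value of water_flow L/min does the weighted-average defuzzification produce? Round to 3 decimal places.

R1 (z=133.8): ¬wet=1−0.55=0.45, moderate=0.24; AND[min(a, b)] → w = 0.24
R2 (z=136.0): dry=0.08, dim=0.74, mild=0.57; AND[min(a, b)] → w = 0.08
R3 (z=158.0): mild=0.57 → w = 0.57
R4 (z=115.8): hot=0.61, moderate=0.24, damp=0.71; AND[min(a, b)] → w = 0.24
Weighted average = (0.24·133.8 + 0.08·136.0 + 0.57·158.0 + 0.24·115.8) / (0.24 + 0.08 + 0.57 + 0.24)
  = 160.8440 / 1.1300 = 142.340

142.340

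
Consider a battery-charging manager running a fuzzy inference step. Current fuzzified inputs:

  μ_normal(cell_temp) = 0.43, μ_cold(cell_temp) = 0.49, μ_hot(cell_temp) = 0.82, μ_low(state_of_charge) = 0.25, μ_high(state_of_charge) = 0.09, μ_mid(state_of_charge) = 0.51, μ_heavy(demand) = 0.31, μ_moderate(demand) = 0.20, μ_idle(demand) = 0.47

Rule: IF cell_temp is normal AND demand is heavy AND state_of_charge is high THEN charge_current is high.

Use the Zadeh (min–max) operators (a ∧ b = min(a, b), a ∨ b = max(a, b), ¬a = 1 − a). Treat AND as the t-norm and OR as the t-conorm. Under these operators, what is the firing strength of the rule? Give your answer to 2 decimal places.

0.09

firing strength: normal=0.43, heavy=0.31, high=0.09; AND[min(a, b)] → w = 0.09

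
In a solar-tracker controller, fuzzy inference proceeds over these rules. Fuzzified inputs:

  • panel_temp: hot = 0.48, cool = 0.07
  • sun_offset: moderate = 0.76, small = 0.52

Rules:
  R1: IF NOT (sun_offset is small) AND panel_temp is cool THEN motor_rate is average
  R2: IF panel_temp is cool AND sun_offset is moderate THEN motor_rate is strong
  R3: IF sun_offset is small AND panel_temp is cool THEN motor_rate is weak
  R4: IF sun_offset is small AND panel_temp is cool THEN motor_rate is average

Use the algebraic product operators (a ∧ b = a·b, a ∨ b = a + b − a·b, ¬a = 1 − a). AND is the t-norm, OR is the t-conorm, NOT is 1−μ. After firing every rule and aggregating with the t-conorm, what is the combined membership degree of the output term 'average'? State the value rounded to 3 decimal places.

R1: ¬small=1−0.52=0.48, cool=0.07; AND[a·b] → w = 0.0336
R2: cool=0.07, moderate=0.76; AND[a·b] → w = 0.0532
R3: small=0.52, cool=0.07; AND[a·b] → w = 0.0364
R4: small=0.52, cool=0.07; AND[a·b] → w = 0.0364
Rules with consequent 'average': {R1, R4} → strengths 0.0336, 0.0364
Aggregate via t-conorm [a + b − a·b]: 0.0688

0.069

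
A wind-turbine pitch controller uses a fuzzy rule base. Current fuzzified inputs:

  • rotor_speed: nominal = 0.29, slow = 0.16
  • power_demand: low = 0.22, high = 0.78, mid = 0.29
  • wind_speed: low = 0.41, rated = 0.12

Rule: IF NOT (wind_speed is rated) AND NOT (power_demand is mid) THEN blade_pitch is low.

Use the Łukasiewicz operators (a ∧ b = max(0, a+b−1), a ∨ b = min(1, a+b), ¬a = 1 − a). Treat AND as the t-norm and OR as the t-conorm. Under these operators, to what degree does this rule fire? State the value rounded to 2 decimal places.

0.59

firing strength: ¬rated=1−0.12=0.88, ¬mid=1−0.29=0.71; AND[max(0, a+b−1)] → w = 0.59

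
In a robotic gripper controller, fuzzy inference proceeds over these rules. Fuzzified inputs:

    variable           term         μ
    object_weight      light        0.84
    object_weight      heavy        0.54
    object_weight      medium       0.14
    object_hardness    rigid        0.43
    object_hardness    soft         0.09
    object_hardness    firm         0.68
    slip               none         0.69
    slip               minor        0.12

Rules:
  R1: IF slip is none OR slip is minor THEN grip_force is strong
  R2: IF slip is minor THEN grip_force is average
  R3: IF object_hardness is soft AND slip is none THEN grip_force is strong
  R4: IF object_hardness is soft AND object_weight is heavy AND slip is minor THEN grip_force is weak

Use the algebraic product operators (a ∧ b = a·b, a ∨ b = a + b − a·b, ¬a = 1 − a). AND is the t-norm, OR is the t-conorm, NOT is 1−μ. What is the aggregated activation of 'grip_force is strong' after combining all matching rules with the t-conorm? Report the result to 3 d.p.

0.744

R1: none=0.69, minor=0.12; OR[a + b − a·b] → w = 0.7272
R2: minor=0.12 → w = 0.1200
R3: soft=0.09, none=0.69; AND[a·b] → w = 0.0621
R4: soft=0.09, heavy=0.54, minor=0.12; AND[a·b] → w = 0.0058
Rules with consequent 'strong': {R1, R3} → strengths 0.7272, 0.0621
Aggregate via t-conorm [a + b − a·b]: 0.7441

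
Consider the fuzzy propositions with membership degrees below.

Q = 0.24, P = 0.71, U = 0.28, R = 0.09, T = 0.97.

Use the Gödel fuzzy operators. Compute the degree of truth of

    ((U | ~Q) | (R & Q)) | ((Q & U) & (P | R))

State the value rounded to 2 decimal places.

0.76

~Q = 1 − 0.24 = 0.76
U | ~Q = max(a, b) on (0.28, 0.76) = 0.76
R & Q = min(a, b) on (0.09, 0.24) = 0.09
(U | ~Q) | (R & Q) = max(a, b) on (0.76, 0.09) = 0.76
Q & U = min(a, b) on (0.24, 0.28) = 0.24
P | R = max(a, b) on (0.71, 0.09) = 0.71
(Q & U) & (P | R) = min(a, b) on (0.24, 0.71) = 0.24
((U | ~Q) | (R & Q)) | ((Q & U) & (P | R)) = max(a, b) on (0.76, 0.24) = 0.76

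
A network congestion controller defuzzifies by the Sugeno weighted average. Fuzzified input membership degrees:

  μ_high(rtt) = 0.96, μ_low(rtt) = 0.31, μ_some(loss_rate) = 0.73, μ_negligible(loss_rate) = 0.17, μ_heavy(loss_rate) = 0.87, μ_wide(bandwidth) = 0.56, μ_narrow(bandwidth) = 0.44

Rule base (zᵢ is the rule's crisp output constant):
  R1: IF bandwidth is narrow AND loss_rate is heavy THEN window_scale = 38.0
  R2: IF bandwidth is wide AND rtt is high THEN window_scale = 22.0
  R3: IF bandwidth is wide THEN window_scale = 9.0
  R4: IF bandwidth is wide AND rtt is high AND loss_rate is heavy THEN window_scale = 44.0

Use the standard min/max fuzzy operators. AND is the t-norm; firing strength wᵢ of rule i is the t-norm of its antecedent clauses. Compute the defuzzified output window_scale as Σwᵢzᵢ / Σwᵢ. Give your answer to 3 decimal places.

R1 (z=38.0): narrow=0.44, heavy=0.87; AND[min(a, b)] → w = 0.44
R2 (z=22.0): wide=0.56, high=0.96; AND[min(a, b)] → w = 0.56
R3 (z=9.0): wide=0.56 → w = 0.56
R4 (z=44.0): wide=0.56, high=0.96, heavy=0.87; AND[min(a, b)] → w = 0.56
Weighted average = (0.44·38.0 + 0.56·22.0 + 0.56·9.0 + 0.56·44.0) / (0.44 + 0.56 + 0.56 + 0.56)
  = 58.7200 / 2.1200 = 27.698

27.698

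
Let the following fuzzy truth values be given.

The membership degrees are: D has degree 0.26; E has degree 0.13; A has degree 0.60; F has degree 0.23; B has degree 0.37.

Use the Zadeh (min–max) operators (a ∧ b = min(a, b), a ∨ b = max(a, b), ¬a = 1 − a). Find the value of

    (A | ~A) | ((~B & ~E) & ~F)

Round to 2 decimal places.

0.63

~A = 1 − 0.60 = 0.40
A | ~A = max(a, b) on (0.60, 0.40) = 0.60
~B = 1 − 0.37 = 0.63
~E = 1 − 0.13 = 0.87
~B & ~E = min(a, b) on (0.63, 0.87) = 0.63
~F = 1 − 0.23 = 0.77
(~B & ~E) & ~F = min(a, b) on (0.63, 0.77) = 0.63
(A | ~A) | ((~B & ~E) & ~F) = max(a, b) on (0.60, 0.63) = 0.63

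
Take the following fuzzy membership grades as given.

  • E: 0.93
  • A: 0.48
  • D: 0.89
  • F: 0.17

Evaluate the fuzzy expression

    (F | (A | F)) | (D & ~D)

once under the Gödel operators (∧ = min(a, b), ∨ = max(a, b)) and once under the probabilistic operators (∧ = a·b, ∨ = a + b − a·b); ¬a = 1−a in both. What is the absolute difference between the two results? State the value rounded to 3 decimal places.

0.197

Under Gödel:
  A | F = max(a, b) on (0.48, 0.17) = 0.48
  F | (A | F) = max(a, b) on (0.17, 0.48) = 0.48
  ~D = 1 − 0.89 = 0.11
  D & ~D = min(a, b) on (0.89, 0.11) = 0.11
  (F | (A | F)) | (D & ~D) = max(a, b) on (0.48, 0.11) = 0.48
  → value = 0.4800
Under probabilistic:
  A | F = a + b − a·b on (0.4800, 0.1700) = 0.5684
  F | (A | F) = a + b − a·b on (0.1700, 0.5684) = 0.6418
  ~D = 1 − 0.8900 = 0.1100
  D & ~D = a·b on (0.8900, 0.1100) = 0.0979
  (F | (A | F)) | (D & ~D) = a + b − a·b on (0.6418, 0.0979) = 0.6768
  → value = 0.6768
|0.4800 − 0.6768| = 0.197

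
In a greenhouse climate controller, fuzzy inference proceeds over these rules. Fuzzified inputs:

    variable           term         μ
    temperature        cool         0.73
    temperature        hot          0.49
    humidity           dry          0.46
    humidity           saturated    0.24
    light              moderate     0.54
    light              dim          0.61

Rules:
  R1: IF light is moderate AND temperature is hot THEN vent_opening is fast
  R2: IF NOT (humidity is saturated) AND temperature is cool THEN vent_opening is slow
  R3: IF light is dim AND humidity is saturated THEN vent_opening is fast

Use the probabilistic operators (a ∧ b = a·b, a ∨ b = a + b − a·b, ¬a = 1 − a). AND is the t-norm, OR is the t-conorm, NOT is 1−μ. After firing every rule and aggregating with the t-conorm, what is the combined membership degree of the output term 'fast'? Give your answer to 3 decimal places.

R1: moderate=0.54, hot=0.49; AND[a·b] → w = 0.2646
R2: ¬saturated=1−0.24=0.76, cool=0.73; AND[a·b] → w = 0.5548
R3: dim=0.61, saturated=0.24; AND[a·b] → w = 0.1464
Rules with consequent 'fast': {R1, R3} → strengths 0.2646, 0.1464
Aggregate via t-conorm [a + b − a·b]: 0.3723

0.372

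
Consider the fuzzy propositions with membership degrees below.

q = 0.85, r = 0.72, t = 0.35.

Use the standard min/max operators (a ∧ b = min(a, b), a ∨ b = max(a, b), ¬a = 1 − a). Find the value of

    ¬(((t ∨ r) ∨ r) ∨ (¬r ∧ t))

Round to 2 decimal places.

t ∨ r = max(a, b) on (0.35, 0.72) = 0.72
(t ∨ r) ∨ r = max(a, b) on (0.72, 0.72) = 0.72
¬r = 1 − 0.72 = 0.28
¬r ∧ t = min(a, b) on (0.28, 0.35) = 0.28
((t ∨ r) ∨ r) ∨ (¬r ∧ t) = max(a, b) on (0.72, 0.28) = 0.72
¬(((t ∨ r) ∨ r) ∨ (¬r ∧ t)) = 1 − 0.72 = 0.28

0.28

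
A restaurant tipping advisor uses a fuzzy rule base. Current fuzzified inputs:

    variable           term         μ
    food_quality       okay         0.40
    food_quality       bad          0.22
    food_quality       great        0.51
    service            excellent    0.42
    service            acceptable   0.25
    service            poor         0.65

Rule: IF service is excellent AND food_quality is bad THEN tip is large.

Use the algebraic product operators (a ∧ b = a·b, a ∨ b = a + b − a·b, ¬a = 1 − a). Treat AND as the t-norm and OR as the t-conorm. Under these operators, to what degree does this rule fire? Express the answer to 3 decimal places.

0.092

firing strength: excellent=0.42, bad=0.22; AND[a·b] → w = 0.0924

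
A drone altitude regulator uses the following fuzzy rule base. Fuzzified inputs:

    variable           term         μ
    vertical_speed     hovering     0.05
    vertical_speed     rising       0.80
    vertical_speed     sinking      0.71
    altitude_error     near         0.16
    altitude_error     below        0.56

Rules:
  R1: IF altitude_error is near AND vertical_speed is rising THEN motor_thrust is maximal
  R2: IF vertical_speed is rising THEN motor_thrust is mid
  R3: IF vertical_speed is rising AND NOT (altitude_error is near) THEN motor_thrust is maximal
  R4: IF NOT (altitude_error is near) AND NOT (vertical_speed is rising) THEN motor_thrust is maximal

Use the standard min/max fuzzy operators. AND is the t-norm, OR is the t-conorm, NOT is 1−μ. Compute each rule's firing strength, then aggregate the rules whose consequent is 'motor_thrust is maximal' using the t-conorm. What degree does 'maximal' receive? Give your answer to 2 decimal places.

R1: near=0.16, rising=0.80; AND[min(a, b)] → w = 0.16
R2: rising=0.80 → w = 0.80
R3: rising=0.80, ¬near=1−0.16=0.84; AND[min(a, b)] → w = 0.80
R4: ¬near=1−0.16=0.84, ¬rising=1−0.80=0.20; AND[min(a, b)] → w = 0.20
Rules with consequent 'maximal': {R1, R3, R4} → strengths 0.16, 0.80, 0.20
Aggregate via t-conorm [max(a, b)]: 0.80

0.80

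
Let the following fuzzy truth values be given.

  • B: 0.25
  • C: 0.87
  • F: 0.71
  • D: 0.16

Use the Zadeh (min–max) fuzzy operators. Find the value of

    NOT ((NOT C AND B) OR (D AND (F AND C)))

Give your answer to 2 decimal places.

0.84

NOT C = 1 − 0.87 = 0.13
NOT C AND B = min(a, b) on (0.13, 0.25) = 0.13
F AND C = min(a, b) on (0.71, 0.87) = 0.71
D AND (F AND C) = min(a, b) on (0.16, 0.71) = 0.16
(NOT C AND B) OR (D AND (F AND C)) = max(a, b) on (0.13, 0.16) = 0.16
NOT ((NOT C AND B) OR (D AND (F AND C))) = 1 − 0.16 = 0.84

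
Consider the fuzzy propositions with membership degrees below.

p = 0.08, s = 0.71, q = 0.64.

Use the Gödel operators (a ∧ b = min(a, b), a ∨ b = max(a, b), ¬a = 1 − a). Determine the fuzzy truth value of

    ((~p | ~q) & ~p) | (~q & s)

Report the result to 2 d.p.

0.92

~p = 1 − 0.08 = 0.92
~q = 1 − 0.64 = 0.36
~p | ~q = max(a, b) on (0.92, 0.36) = 0.92
~p = 1 − 0.08 = 0.92
(~p | ~q) & ~p = min(a, b) on (0.92, 0.92) = 0.92
~q = 1 − 0.64 = 0.36
~q & s = min(a, b) on (0.36, 0.71) = 0.36
((~p | ~q) & ~p) | (~q & s) = max(a, b) on (0.92, 0.36) = 0.92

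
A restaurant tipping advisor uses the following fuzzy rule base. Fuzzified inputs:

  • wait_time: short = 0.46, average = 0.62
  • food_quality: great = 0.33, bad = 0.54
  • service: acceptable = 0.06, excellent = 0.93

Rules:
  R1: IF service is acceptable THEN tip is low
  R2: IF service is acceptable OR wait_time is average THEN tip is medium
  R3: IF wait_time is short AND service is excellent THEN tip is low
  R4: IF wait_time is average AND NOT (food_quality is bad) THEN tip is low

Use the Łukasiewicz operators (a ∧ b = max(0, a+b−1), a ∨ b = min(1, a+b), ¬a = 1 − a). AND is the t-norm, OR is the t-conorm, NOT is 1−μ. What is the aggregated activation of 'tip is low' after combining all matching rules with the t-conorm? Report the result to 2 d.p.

0.53

R1: acceptable=0.06 → w = 0.06
R2: acceptable=0.06, average=0.62; OR[min(1, a+b)] → w = 0.68
R3: short=0.46, excellent=0.93; AND[max(0, a+b−1)] → w = 0.39
R4: average=0.62, ¬bad=1−0.54=0.46; AND[max(0, a+b−1)] → w = 0.08
Rules with consequent 'low': {R1, R3, R4} → strengths 0.06, 0.39, 0.08
Aggregate via t-conorm [min(1, a+b)]: 0.53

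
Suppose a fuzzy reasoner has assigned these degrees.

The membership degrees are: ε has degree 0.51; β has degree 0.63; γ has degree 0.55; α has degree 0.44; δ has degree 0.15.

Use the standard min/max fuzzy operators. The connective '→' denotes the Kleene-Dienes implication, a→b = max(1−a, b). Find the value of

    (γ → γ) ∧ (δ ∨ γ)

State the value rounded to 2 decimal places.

γ → γ  [Kleene-Dienes: max(1−a, b)] with a=0.55, b=0.55 → 0.55
δ ∨ γ = max(a, b) on (0.15, 0.55) = 0.55
(γ → γ) ∧ (δ ∨ γ) = min(a, b) on (0.55, 0.55) = 0.55

0.55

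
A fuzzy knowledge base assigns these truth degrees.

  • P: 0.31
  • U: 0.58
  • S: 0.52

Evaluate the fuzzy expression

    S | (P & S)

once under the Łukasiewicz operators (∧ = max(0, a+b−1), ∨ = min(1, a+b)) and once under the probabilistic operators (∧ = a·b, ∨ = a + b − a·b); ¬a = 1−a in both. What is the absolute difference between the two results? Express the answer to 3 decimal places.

Under Łukasiewicz:
  P & S = max(0, a+b−1) on (0.31, 0.52) = 0.00
  S | (P & S) = min(1, a+b) on (0.52, 0.00) = 0.52
  → value = 0.5200
Under probabilistic:
  P & S = a·b on (0.3100, 0.5200) = 0.1612
  S | (P & S) = a + b − a·b on (0.5200, 0.1612) = 0.5974
  → value = 0.5974
|0.5200 − 0.5974| = 0.077

0.077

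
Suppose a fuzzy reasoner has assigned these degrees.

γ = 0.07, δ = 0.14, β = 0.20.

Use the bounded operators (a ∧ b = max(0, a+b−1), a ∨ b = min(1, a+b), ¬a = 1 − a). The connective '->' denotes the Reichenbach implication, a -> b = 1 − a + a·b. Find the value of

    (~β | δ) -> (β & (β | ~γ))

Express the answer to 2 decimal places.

~β = 1 − 0.20 = 0.80
~β | δ = min(1, a+b) on (0.80, 0.14) = 0.94
~γ = 1 − 0.07 = 0.93
β | ~γ = min(1, a+b) on (0.20, 0.93) = 1.00
β & (β | ~γ) = max(0, a+b−1) on (0.20, 1.00) = 0.20
(~β | δ) -> (β & (β | ~γ))  [Reichenbach: 1 − a + a·b] with a=0.94, b=0.20 → 0.25

0.25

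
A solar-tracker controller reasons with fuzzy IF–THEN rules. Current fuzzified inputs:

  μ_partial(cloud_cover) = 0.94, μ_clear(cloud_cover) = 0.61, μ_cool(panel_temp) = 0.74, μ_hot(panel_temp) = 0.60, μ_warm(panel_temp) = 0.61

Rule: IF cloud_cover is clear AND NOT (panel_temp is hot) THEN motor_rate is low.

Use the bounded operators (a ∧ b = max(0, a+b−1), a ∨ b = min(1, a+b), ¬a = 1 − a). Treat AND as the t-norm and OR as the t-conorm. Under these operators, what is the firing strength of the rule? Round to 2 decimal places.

firing strength: clear=0.61, ¬hot=1−0.60=0.40; AND[max(0, a+b−1)] → w = 0.01

0.01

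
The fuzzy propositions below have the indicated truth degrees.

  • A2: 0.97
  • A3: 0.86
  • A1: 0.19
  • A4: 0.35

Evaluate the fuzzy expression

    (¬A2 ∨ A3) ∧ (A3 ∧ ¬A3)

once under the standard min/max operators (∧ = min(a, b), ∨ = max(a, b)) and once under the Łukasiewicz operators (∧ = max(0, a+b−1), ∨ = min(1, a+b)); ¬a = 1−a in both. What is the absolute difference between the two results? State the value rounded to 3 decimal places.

0.140

Under standard min/max:
  ¬A2 = 1 − 0.97 = 0.03
  ¬A2 ∨ A3 = max(a, b) on (0.03, 0.86) = 0.86
  ¬A3 = 1 − 0.86 = 0.14
  A3 ∧ ¬A3 = min(a, b) on (0.86, 0.14) = 0.14
  (¬A2 ∨ A3) ∧ (A3 ∧ ¬A3) = min(a, b) on (0.86, 0.14) = 0.14
  → value = 0.1400
Under Łukasiewicz:
  ¬A2 = 1 − 0.97 = 0.03
  ¬A2 ∨ A3 = min(1, a+b) on (0.03, 0.86) = 0.89
  ¬A3 = 1 − 0.86 = 0.14
  A3 ∧ ¬A3 = max(0, a+b−1) on (0.86, 0.14) = 0.00
  (¬A2 ∨ A3) ∧ (A3 ∧ ¬A3) = max(0, a+b−1) on (0.89, 0.00) = 0.00
  → value = 0.0000
|0.1400 − 0.0000| = 0.140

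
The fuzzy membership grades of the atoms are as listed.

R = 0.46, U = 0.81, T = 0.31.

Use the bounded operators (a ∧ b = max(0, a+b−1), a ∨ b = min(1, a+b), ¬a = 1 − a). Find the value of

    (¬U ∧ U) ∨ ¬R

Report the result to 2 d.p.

¬U = 1 − 0.81 = 0.19
¬U ∧ U = max(0, a+b−1) on (0.19, 0.81) = 0.00
¬R = 1 − 0.46 = 0.54
(¬U ∧ U) ∨ ¬R = min(1, a+b) on (0.00, 0.54) = 0.54

0.54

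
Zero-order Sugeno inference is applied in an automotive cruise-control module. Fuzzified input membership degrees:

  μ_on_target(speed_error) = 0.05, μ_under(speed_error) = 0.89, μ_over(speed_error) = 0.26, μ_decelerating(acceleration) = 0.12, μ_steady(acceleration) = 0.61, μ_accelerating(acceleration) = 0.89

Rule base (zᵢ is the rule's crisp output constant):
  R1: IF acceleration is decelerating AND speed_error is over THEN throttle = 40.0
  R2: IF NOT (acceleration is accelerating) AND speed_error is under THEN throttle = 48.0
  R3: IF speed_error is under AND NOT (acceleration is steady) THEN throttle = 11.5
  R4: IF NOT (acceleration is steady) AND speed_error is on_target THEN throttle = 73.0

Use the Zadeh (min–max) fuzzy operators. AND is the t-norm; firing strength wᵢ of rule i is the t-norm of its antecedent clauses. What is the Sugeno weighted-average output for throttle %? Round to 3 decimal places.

R1 (z=40.0): decelerating=0.12, over=0.26; AND[min(a, b)] → w = 0.12
R2 (z=48.0): ¬accelerating=1−0.89=0.11, under=0.89; AND[min(a, b)] → w = 0.11
R3 (z=11.5): under=0.89, ¬steady=1−0.61=0.39; AND[min(a, b)] → w = 0.39
R4 (z=73.0): ¬steady=1−0.61=0.39, on_target=0.05; AND[min(a, b)] → w = 0.05
Weighted average = (0.12·40.0 + 0.11·48.0 + 0.39·11.5 + 0.05·73.0) / (0.12 + 0.11 + 0.39 + 0.05)
  = 18.2150 / 0.6700 = 27.187

27.187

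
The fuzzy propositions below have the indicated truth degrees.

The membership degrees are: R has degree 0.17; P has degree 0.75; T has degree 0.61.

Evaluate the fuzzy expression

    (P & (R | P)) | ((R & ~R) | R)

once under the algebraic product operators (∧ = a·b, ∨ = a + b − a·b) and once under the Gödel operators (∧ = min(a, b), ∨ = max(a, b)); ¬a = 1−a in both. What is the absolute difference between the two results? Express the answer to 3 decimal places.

0.039

Under algebraic product:
  R | P = a + b − a·b on (0.1700, 0.7500) = 0.7925
  P & (R | P) = a·b on (0.7500, 0.7925) = 0.5944
  ~R = 1 − 0.1700 = 0.8300
  R & ~R = a·b on (0.1700, 0.8300) = 0.1411
  (R & ~R) | R = a + b − a·b on (0.1411, 0.1700) = 0.2871
  (P & (R | P)) | ((R & ~R) | R) = a + b − a·b on (0.5944, 0.2871) = 0.7108
  → value = 0.7108
Under Gödel:
  R | P = max(a, b) on (0.17, 0.75) = 0.75
  P & (R | P) = min(a, b) on (0.75, 0.75) = 0.75
  ~R = 1 − 0.17 = 0.83
  R & ~R = min(a, b) on (0.17, 0.83) = 0.17
  (R & ~R) | R = max(a, b) on (0.17, 0.17) = 0.17
  (P & (R | P)) | ((R & ~R) | R) = max(a, b) on (0.75, 0.17) = 0.75
  → value = 0.7500
|0.7108 − 0.7500| = 0.039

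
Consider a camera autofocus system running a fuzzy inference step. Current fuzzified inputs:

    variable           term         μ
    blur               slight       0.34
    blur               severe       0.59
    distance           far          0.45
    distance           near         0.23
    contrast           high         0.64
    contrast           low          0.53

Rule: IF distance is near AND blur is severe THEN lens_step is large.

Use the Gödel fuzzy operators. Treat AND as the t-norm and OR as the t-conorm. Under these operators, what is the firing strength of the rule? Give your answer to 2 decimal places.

firing strength: near=0.23, severe=0.59; AND[min(a, b)] → w = 0.23

0.23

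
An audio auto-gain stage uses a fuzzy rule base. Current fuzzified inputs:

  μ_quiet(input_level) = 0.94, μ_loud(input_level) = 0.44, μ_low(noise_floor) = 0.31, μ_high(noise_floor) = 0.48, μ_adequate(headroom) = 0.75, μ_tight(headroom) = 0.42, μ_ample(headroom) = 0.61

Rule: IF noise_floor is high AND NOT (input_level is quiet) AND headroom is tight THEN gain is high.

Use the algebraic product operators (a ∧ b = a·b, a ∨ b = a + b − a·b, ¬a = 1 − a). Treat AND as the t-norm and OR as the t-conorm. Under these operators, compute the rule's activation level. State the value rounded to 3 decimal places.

firing strength: high=0.48, ¬quiet=1−0.94=0.06, tight=0.42; AND[a·b] → w = 0.0121

0.012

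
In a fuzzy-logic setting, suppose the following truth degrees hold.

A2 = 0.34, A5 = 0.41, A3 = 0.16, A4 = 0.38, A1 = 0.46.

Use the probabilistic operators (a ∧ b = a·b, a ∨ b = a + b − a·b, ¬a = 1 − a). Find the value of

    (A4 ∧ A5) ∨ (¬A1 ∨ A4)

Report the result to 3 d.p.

A4 ∧ A5 = a·b on (0.3800, 0.4100) = 0.1558
¬A1 = 1 − 0.4600 = 0.5400
¬A1 ∨ A4 = a + b − a·b on (0.5400, 0.3800) = 0.7148
(A4 ∧ A5) ∨ (¬A1 ∨ A4) = a + b − a·b on (0.1558, 0.7148) = 0.7592

0.759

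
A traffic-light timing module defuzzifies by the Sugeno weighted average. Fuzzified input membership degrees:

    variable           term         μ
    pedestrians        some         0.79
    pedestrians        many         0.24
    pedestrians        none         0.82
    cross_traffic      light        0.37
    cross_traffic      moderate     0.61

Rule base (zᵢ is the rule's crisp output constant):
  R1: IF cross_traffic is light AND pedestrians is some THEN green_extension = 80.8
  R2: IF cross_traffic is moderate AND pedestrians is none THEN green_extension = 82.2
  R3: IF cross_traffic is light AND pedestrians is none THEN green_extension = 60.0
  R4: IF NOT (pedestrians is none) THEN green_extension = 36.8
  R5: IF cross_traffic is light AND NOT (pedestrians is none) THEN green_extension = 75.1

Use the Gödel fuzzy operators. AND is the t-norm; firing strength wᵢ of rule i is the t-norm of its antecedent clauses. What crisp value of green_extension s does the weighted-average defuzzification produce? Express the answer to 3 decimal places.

R1 (z=80.8): light=0.37, some=0.79; AND[min(a, b)] → w = 0.37
R2 (z=82.2): moderate=0.61, none=0.82; AND[min(a, b)] → w = 0.61
R3 (z=60.0): light=0.37, none=0.82; AND[min(a, b)] → w = 0.37
R4 (z=36.8): ¬none=1−0.82=0.18 → w = 0.18
R5 (z=75.1): light=0.37, ¬none=1−0.82=0.18; AND[min(a, b)] → w = 0.18
Weighted average = (0.37·80.8 + 0.61·82.2 + 0.37·60.0 + 0.18·36.8 + 0.18·75.1) / (0.37 + 0.61 + 0.37 + 0.18 + 0.18)
  = 122.3800 / 1.7100 = 71.567

71.567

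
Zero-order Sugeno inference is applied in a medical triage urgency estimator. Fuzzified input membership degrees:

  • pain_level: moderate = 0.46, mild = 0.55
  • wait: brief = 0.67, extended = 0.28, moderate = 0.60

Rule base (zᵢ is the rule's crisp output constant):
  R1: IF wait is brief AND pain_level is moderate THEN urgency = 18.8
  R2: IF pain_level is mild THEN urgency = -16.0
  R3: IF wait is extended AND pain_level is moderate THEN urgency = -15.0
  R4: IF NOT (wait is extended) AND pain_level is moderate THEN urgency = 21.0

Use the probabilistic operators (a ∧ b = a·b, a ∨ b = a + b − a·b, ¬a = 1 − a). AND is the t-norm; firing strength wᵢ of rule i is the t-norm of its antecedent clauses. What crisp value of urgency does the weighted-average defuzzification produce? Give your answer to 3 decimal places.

R1 (z=18.8): brief=0.67, moderate=0.46; AND[a·b] → w = 0.3082
R2 (z=-16.0): mild=0.55 → w = 0.5500
R3 (z=-15.0): extended=0.28, moderate=0.46; AND[a·b] → w = 0.1288
R4 (z=21.0): ¬extended=1−0.28=0.72, moderate=0.46; AND[a·b] → w = 0.3312
Weighted average = (0.3082·18.8 + 0.5500·-16.0 + 0.1288·-15.0 + 0.3312·21.0) / (0.3082 + 0.5500 + 0.1288 + 0.3312)
  = 2.0174 / 1.3182 = 1.530

1.530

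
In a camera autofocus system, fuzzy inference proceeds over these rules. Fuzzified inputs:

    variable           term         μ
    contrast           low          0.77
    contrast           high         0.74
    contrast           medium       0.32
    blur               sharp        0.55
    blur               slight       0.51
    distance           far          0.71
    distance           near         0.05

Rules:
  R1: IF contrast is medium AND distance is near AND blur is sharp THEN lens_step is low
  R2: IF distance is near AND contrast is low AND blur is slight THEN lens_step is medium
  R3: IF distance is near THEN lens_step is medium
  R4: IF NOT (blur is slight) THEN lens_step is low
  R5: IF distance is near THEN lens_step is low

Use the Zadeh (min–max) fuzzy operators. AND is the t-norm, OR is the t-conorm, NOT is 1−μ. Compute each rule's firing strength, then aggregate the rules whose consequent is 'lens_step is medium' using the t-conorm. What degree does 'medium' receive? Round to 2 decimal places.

R1: medium=0.32, near=0.05, sharp=0.55; AND[min(a, b)] → w = 0.05
R2: near=0.05, low=0.77, slight=0.51; AND[min(a, b)] → w = 0.05
R3: near=0.05 → w = 0.05
R4: ¬slight=1−0.51=0.49 → w = 0.49
R5: near=0.05 → w = 0.05
Rules with consequent 'medium': {R2, R3} → strengths 0.05, 0.05
Aggregate via t-conorm [max(a, b)]: 0.05

0.05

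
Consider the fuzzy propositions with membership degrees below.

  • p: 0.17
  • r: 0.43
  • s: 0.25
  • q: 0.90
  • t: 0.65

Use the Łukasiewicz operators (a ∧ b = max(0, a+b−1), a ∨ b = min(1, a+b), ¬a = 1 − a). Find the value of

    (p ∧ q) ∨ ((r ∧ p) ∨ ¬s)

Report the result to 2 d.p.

p ∧ q = max(0, a+b−1) on (0.17, 0.90) = 0.07
r ∧ p = max(0, a+b−1) on (0.43, 0.17) = 0.00
¬s = 1 − 0.25 = 0.75
(r ∧ p) ∨ ¬s = min(1, a+b) on (0.00, 0.75) = 0.75
(p ∧ q) ∨ ((r ∧ p) ∨ ¬s) = min(1, a+b) on (0.07, 0.75) = 0.82

0.82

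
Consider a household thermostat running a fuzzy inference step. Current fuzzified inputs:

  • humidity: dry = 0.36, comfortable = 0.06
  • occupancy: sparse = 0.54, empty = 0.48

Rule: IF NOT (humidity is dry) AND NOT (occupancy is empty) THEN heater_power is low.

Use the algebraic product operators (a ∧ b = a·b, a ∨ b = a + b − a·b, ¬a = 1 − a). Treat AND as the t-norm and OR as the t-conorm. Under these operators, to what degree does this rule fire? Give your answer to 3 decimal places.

0.333

firing strength: ¬dry=1−0.36=0.64, ¬empty=1−0.48=0.52; AND[a·b] → w = 0.3328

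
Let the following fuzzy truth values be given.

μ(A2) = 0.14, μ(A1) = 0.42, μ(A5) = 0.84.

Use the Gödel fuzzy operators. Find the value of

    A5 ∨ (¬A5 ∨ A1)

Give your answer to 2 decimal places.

0.84

¬A5 = 1 − 0.84 = 0.16
¬A5 ∨ A1 = max(a, b) on (0.16, 0.42) = 0.42
A5 ∨ (¬A5 ∨ A1) = max(a, b) on (0.84, 0.42) = 0.84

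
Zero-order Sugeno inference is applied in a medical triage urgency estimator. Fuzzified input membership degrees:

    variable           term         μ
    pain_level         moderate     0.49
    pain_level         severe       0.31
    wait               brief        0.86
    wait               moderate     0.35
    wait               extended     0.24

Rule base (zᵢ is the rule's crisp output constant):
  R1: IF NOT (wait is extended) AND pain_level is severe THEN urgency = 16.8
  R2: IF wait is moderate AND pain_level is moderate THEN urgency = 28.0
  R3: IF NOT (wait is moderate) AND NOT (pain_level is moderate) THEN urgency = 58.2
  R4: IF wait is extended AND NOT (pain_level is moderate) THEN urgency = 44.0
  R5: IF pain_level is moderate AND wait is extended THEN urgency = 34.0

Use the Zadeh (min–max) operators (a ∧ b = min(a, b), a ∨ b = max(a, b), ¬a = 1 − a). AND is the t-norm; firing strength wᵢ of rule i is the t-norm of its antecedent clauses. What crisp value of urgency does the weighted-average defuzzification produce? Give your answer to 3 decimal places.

R1 (z=16.8): ¬extended=1−0.24=0.76, severe=0.31; AND[min(a, b)] → w = 0.31
R2 (z=28.0): moderate=0.35, moderate=0.49; AND[min(a, b)] → w = 0.35
R3 (z=58.2): ¬moderate=1−0.35=0.65, ¬moderate=1−0.49=0.51; AND[min(a, b)] → w = 0.51
R4 (z=44.0): extended=0.24, ¬moderate=1−0.49=0.51; AND[min(a, b)] → w = 0.24
R5 (z=34.0): moderate=0.49, extended=0.24; AND[min(a, b)] → w = 0.24
Weighted average = (0.31·16.8 + 0.35·28.0 + 0.51·58.2 + 0.24·44.0 + 0.24·34.0) / (0.31 + 0.35 + 0.51 + 0.24 + 0.24)
  = 63.4100 / 1.6500 = 38.430

38.430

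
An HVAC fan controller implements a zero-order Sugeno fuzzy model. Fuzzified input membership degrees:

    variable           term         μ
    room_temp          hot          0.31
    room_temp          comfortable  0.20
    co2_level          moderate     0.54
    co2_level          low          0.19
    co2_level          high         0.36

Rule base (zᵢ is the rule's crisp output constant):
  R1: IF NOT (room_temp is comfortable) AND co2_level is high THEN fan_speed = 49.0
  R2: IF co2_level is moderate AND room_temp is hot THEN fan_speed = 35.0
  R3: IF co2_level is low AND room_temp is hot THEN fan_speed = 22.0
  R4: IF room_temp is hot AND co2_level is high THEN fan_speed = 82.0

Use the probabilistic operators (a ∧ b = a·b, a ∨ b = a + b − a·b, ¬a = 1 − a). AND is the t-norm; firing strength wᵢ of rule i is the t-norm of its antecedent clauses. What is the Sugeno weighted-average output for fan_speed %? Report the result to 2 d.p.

R1 (z=49.0): ¬comfortable=1−0.20=0.80, high=0.36; AND[a·b] → w = 0.2880
R2 (z=35.0): moderate=0.54, hot=0.31; AND[a·b] → w = 0.1674
R3 (z=22.0): low=0.19, hot=0.31; AND[a·b] → w = 0.0589
R4 (z=82.0): hot=0.31, high=0.36; AND[a·b] → w = 0.1116
Weighted average = (0.2880·49.0 + 0.1674·35.0 + 0.0589·22.0 + 0.1116·82.0) / (0.2880 + 0.1674 + 0.0589 + 0.1116)
  = 30.4180 / 0.6259 = 48.60

48.60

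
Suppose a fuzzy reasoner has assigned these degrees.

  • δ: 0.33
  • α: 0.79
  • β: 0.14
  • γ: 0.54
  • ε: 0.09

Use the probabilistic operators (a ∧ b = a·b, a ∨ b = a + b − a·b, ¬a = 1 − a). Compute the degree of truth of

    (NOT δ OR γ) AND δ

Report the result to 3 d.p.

0.280

NOT δ = 1 − 0.3300 = 0.6700
NOT δ OR γ = a + b − a·b on (0.6700, 0.5400) = 0.8482
(NOT δ OR γ) AND δ = a·b on (0.8482, 0.3300) = 0.2799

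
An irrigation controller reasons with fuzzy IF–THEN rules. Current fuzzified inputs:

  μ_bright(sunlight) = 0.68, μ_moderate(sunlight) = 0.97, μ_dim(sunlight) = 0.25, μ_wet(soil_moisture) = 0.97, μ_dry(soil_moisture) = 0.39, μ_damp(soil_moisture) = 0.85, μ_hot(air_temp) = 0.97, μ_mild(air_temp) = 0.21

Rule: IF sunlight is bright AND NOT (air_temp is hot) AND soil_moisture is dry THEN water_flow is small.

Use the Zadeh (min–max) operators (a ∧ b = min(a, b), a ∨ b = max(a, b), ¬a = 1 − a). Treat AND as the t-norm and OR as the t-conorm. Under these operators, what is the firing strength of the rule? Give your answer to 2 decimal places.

0.03

firing strength: bright=0.68, ¬hot=1−0.97=0.03, dry=0.39; AND[min(a, b)] → w = 0.03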